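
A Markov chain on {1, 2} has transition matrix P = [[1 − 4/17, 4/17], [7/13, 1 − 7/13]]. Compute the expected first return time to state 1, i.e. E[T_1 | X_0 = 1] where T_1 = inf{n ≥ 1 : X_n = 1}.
E[T_1 | X_0 = 1] = 1/π_1 = 171/119

For an irreducible recurrent Markov chain with stationary distribution π, E[T_i | X_0 = i] = 1/π_i (Kac's formula). Here π_1 = (7/13)/(4/17 + 7/13) = (7/13)/(171/221) = 119/171, so E[T_1 | X_0 = 1] = 1/π_1 = (4/17 + 7/13)/(7/13) = (171/221)/(7/13) = 171/119.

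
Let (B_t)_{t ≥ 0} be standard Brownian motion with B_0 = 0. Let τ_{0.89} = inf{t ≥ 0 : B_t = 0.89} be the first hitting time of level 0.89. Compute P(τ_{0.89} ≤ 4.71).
P(τ_{0.89} ≤ 4.71) = 2(1 − Φ(0.89/√4.71)) = 2(1 − Φ(0.4101)) ≈ 0.6817

By the reflection principle for standard BM, P(τ_b ≤ t) = 2 · P(B_t ≥ b). Since B_t ~ N(0, t), P(B_t ≥ 0.89) = 1 − Φ(0.89/√t) = 1 − Φ(0.89/√4.71) = 1 − Φ(0.4101) ≈ 0.34087. Doubling: P(τ_{0.89} ≤ 4.71) ≈ 2 · 0.34087 = 0.68174 ≈ 0.6817.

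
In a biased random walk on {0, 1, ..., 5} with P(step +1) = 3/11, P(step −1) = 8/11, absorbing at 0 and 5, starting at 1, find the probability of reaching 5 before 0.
P(hit 5 before 0) = (1 − (8/3)^1) / (1 − (8/3)^5) = 81/6505

Let u_k denote P(reach 5 before 0 | start at k). Boundary: u_0 = 0, u_5 = 1. Recurrence: u_k = 3/11·u_{k+1} + 8/11·u_{k-1} for 1 ≤ k ≤ 4. Try u_k = A + B·r^k with r = q/p = (8/11)/(3/11) = 8/3. Substitution satisfies the recurrence; boundary conditions give:
  u_k = (1 − r^k) / (1 − r^N) = (1 − (8/3)^1) / (1 − (8/3)^5) = 81/6505.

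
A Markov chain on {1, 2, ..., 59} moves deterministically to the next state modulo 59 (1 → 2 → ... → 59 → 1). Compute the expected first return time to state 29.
E[T_29 | X_0 = 29] = 59

The chain cycles deterministically, so starting at state 29 it returns in exactly 59 steps. Equivalently, the stationary distribution is uniform π_j = 1/59 for every state j, so by Kac's formula E[T_29] = 1/π_29 = 59.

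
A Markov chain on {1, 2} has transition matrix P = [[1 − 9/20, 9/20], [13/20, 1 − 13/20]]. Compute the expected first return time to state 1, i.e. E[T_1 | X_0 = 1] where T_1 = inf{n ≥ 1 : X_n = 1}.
E[T_1 | X_0 = 1] = 1/π_1 = 22/13

For an irreducible recurrent Markov chain with stationary distribution π, E[T_i | X_0 = i] = 1/π_i (Kac's formula). Here π_1 = (13/20)/(9/20 + 13/20) = (13/20)/(11/10) = 13/22, so E[T_1 | X_0 = 1] = 1/π_1 = (9/20 + 13/20)/(13/20) = (11/10)/(13/20) = 22/13.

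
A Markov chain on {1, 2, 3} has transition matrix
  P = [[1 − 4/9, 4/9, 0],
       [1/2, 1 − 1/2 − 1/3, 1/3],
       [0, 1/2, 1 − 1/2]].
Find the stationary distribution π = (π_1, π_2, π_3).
π = (27/67, 24/67, 16/67)

This is a birth-death chain on three states, which satisfies detailed balance: π_1 · P_{12} = π_2 · P_{21} and π_2 · P_{23} = π_3 · P_{32}.
From π_1 · 4/9 = π_2 · 1/2: π_2/π_1 = (4/9)/(1/2) = 8/9.
From π_2 · 1/3 = π_3 · 1/2: π_3/π_2 = (1/3)/(1/2) = 2/3.
Take π_1 proportional to 1; then unnormalized π = (1, 8/9, 16/27). Normalize by dividing by the sum 67/27:
  π = (27/67, 24/67, 16/67).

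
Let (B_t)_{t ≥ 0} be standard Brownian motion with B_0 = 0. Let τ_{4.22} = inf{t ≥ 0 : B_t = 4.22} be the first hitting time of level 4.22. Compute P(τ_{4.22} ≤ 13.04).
P(τ_{4.22} ≤ 13.04) = 2(1 − Φ(4.22/√13.04)) = 2(1 − Φ(1.1686)) ≈ 0.2426

By the reflection principle for standard BM, P(τ_b ≤ t) = 2 · P(B_t ≥ b). Since B_t ~ N(0, t), P(B_t ≥ 4.22) = 1 − Φ(4.22/√t) = 1 − Φ(4.22/√13.04) = 1 − Φ(1.1686) ≈ 0.12128. Doubling: P(τ_{4.22} ≤ 13.04) ≈ 2 · 0.12128 = 0.24256 ≈ 0.2426.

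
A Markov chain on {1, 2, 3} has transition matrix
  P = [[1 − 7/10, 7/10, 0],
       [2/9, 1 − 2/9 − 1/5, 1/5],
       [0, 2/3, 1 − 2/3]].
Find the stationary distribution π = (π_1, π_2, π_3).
π = (200/1019, 630/1019, 189/1019)

This is a birth-death chain on three states, which satisfies detailed balance: π_1 · P_{12} = π_2 · P_{21} and π_2 · P_{23} = π_3 · P_{32}.
From π_1 · 7/10 = π_2 · 2/9: π_2/π_1 = (7/10)/(2/9) = 63/20.
From π_2 · 1/5 = π_3 · 2/3: π_3/π_2 = (1/5)/(2/3) = 3/10.
Take π_1 proportional to 1; then unnormalized π = (1, 63/20, 189/200). Normalize by dividing by the sum 1019/200:
  π = (200/1019, 630/1019, 189/1019).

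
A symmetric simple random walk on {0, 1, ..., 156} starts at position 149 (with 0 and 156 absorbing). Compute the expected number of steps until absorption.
E[τ | X_0 = 149] = 1043

Let v_k = E[τ | X_0 = k]. Boundary: v_0 = v_156 = 0. Recurrence: v_k = 1 + (v_{k-1} + v_{k+1})/2 for 1 ≤ k ≤ 155. The particular solution to v_k − (v_{k-1} + v_{k+1})/2 = 1 is v_k = −k^2. Adding homogeneous solution A + B k and matching boundaries gives v_k = k (156 − k). Substituting k = 149: v_149 = 149 · 7 = 1043.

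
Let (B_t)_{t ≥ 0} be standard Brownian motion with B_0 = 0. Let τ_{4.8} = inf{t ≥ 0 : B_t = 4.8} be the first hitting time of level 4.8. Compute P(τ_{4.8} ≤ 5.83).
P(τ_{4.8} ≤ 5.83) = 2(1 − Φ(4.8/√5.83)) = 2(1 − Φ(1.9880)) ≈ 0.0468

By the reflection principle for standard BM, P(τ_b ≤ t) = 2 · P(B_t ≥ b). Since B_t ~ N(0, t), P(B_t ≥ 4.8) = 1 − Φ(4.8/√t) = 1 − Φ(4.8/√5.83) = 1 − Φ(1.9880) ≈ 0.02341. Doubling: P(τ_{4.8} ≤ 5.83) ≈ 2 · 0.02341 = 0.04682 ≈ 0.0468.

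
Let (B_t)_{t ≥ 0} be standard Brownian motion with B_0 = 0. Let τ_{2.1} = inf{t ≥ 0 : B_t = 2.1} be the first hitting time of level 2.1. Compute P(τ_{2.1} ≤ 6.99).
P(τ_{2.1} ≤ 6.99) = 2(1 − Φ(2.1/√6.99)) = 2(1 − Φ(0.7943)) ≈ 0.4270

By the reflection principle for standard BM, P(τ_b ≤ t) = 2 · P(B_t ≥ b). Since B_t ~ N(0, t), P(B_t ≥ 2.1) = 1 − Φ(2.1/√t) = 1 − Φ(2.1/√6.99) = 1 − Φ(0.7943) ≈ 0.21351. Doubling: P(τ_{2.1} ≤ 6.99) ≈ 2 · 0.21351 = 0.42702 ≈ 0.4270.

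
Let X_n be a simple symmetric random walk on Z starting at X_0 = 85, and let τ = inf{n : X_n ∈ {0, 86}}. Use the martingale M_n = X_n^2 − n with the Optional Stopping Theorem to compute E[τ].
E[τ] = 85

M_n = X_n^2 − n is a martingale (since E[X_{n+1}^2 | F_n] = X_n^2 + 1). By OST (τ has finite mean in a bounded region), E[M_τ] = E[M_0] = X_0^2 − 0 = 85^2 = 7225. Also E[M_τ] = E[X_τ^2] − E[τ]. The walk exits at 0 or 86, with P(hit 86 first) = 85/86, so E[X_τ^2] = 86^2 · 85/86 + 0 = 7310. Thus E[τ] = E[X_τ^2] − E[M_τ] = 7310 − 7225 = 85 = 85(86 − 85) = 85.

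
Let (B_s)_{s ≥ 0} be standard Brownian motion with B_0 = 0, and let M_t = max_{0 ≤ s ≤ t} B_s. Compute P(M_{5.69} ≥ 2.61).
P(M_{5.69} ≥ 2.61) = 2·P(B_{5.69} ≥ 2.61) = 2(1 − Φ(2.61/√5.69)) ≈ 0.2739

By the reflection principle for Brownian motion, P(M_t ≥ a) = 2 · P(B_t ≥ a) for a ≥ 0. Since B_t ~ N(0, t), P(B_t ≥ 2.61) = 1 − Φ(2.61/√t) = 1 − Φ(2.61/√5.69) = 1 − Φ(1.0942). So
  P(M_{5.69} ≥ 2.61) = 2(1 − Φ(1.0942)) ≈ 0.2739.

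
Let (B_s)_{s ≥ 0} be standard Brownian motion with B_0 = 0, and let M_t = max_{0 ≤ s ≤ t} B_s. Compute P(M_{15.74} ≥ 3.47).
P(M_{15.74} ≥ 3.47) = 2·P(B_{15.74} ≥ 3.47) = 2(1 − Φ(3.47/√15.74)) ≈ 0.3818

By the reflection principle for Brownian motion, P(M_t ≥ a) = 2 · P(B_t ≥ a) for a ≥ 0. Since B_t ~ N(0, t), P(B_t ≥ 3.47) = 1 − Φ(3.47/√t) = 1 − Φ(3.47/√15.74) = 1 − Φ(0.8746). So
  P(M_{15.74} ≥ 3.47) = 2(1 − Φ(0.8746)) ≈ 0.3818.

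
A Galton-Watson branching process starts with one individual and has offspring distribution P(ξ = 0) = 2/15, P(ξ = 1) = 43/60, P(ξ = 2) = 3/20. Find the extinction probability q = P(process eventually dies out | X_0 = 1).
q = 8/9

The pgf is f(s) = 2/15 + 43/60·s + 3/20·s². The extinction probability q is the smallest fixed point of f in [0, 1]. Setting s = f(s):
  3/20·s² + (43/60 − 1)·s + 2/15 = 0
  3/20·s² − (2/15 + 3/20)·s + 2/15 = 0
which factors as (s − 1)·(3/20·s − 2/15) = 0, giving roots s = 1 and s = (2/15)/(3/20) = 8/9.
Mean offspring μ = 43/60 + 2·3/20 = 61/60 > 1 (supercritical), so q < 1. The extinction probability is the smaller root: q = (2/15)/(3/20) = 8/9.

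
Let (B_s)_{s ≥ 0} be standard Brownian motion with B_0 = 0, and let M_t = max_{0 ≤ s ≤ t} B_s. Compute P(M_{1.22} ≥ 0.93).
P(M_{1.22} ≥ 0.93) = 2·P(B_{1.22} ≥ 0.93) = 2(1 − Φ(0.93/√1.22)) ≈ 0.3998

By the reflection principle for Brownian motion, P(M_t ≥ a) = 2 · P(B_t ≥ a) for a ≥ 0. Since B_t ~ N(0, t), P(B_t ≥ 0.93) = 1 − Φ(0.93/√t) = 1 − Φ(0.93/√1.22) = 1 − Φ(0.8420). So
  P(M_{1.22} ≥ 0.93) = 2(1 − Φ(0.8420)) ≈ 0.3998.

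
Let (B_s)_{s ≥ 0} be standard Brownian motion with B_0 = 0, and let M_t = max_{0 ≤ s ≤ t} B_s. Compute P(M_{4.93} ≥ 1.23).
P(M_{4.93} ≥ 1.23) = 2·P(B_{4.93} ≥ 1.23) = 2(1 − Φ(1.23/√4.93)) ≈ 0.5796

By the reflection principle for Brownian motion, P(M_t ≥ a) = 2 · P(B_t ≥ a) for a ≥ 0. Since B_t ~ N(0, t), P(B_t ≥ 1.23) = 1 − Φ(1.23/√t) = 1 − Φ(1.23/√4.93) = 1 − Φ(0.5540). So
  P(M_{4.93} ≥ 1.23) = 2(1 − Φ(0.5540)) ≈ 0.5796.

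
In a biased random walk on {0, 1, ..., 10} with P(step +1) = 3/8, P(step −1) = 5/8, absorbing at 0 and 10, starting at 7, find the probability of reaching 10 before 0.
P(hit 10 before 0) = (1 − (5/3)^7) / (1 − (5/3)^10) = 1025163/4853288

Let u_k denote P(reach 10 before 0 | start at k). Boundary: u_0 = 0, u_10 = 1. Recurrence: u_k = 3/8·u_{k+1} + 5/8·u_{k-1} for 1 ≤ k ≤ 9. Try u_k = A + B·r^k with r = q/p = (5/8)/(3/8) = 5/3. Substitution satisfies the recurrence; boundary conditions give:
  u_k = (1 − r^k) / (1 − r^N) = (1 − (5/3)^7) / (1 − (5/3)^10) = 1025163/4853288.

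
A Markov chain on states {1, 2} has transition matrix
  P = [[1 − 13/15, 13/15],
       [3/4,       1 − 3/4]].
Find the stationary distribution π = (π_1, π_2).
π_1 = 45/97, π_2 = 52/97

Solve πP = π with π_1 + π_2 = 1. From πP = π: π_1 · (1 − 13/15) + π_2 · 3/4 = π_1 ⇒ π_2 · 3/4 = π_1 · 13/15 ⇒ π_2/π_1 = (13/15)/(3/4) = 52/45. Together with π_1 + π_2 = 1:
  π_1 = (3/4)/(13/15 + 3/4) = (3/4)/(97/60) = 45/97,
  π_2 = (13/15)/(13/15 + 3/4) = (13/15)/(97/60) = 52/97.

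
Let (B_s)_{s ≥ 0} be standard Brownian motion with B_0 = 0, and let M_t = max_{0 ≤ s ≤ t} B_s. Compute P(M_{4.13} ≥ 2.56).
P(M_{4.13} ≥ 2.56) = 2·P(B_{4.13} ≥ 2.56) = 2(1 − Φ(2.56/√4.13)) ≈ 0.2078

By the reflection principle for Brownian motion, P(M_t ≥ a) = 2 · P(B_t ≥ a) for a ≥ 0. Since B_t ~ N(0, t), P(B_t ≥ 2.56) = 1 − Φ(2.56/√t) = 1 − Φ(2.56/√4.13) = 1 − Φ(1.2597). So
  P(M_{4.13} ≥ 2.56) = 2(1 − Φ(1.2597)) ≈ 0.2078.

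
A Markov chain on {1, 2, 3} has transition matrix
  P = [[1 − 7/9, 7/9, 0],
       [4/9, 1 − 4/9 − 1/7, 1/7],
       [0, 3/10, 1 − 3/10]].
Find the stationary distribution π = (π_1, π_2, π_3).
π = (12/43, 21/43, 10/43)

This is a birth-death chain on three states, which satisfies detailed balance: π_1 · P_{12} = π_2 · P_{21} and π_2 · P_{23} = π_3 · P_{32}.
From π_1 · 7/9 = π_2 · 4/9: π_2/π_1 = (7/9)/(4/9) = 7/4.
From π_2 · 1/7 = π_3 · 3/10: π_3/π_2 = (1/7)/(3/10) = 10/21.
Take π_1 proportional to 1; then unnormalized π = (1, 7/4, 5/6). Normalize by dividing by the sum 43/12:
  π = (12/43, 21/43, 10/43).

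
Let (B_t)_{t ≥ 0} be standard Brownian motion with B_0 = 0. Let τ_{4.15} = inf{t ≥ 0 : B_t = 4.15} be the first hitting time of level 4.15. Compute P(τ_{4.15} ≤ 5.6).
P(τ_{4.15} ≤ 5.6) = 2(1 − Φ(4.15/√5.6)) = 2(1 − Φ(1.7537)) ≈ 0.0795

By the reflection principle for standard BM, P(τ_b ≤ t) = 2 · P(B_t ≥ b). Since B_t ~ N(0, t), P(B_t ≥ 4.15) = 1 − Φ(4.15/√t) = 1 − Φ(4.15/√5.6) = 1 − Φ(1.7537) ≈ 0.03974. Doubling: P(τ_{4.15} ≤ 5.6) ≈ 2 · 0.03974 = 0.07948 ≈ 0.0795.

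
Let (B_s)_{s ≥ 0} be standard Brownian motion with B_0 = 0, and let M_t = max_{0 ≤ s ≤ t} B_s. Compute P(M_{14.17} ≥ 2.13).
P(M_{14.17} ≥ 2.13) = 2·P(B_{14.17} ≥ 2.13) = 2(1 − Φ(2.13/√14.17)) ≈ 0.5715

By the reflection principle for Brownian motion, P(M_t ≥ a) = 2 · P(B_t ≥ a) for a ≥ 0. Since B_t ~ N(0, t), P(B_t ≥ 2.13) = 1 − Φ(2.13/√t) = 1 − Φ(2.13/√14.17) = 1 − Φ(0.5658). So
  P(M_{14.17} ≥ 2.13) = 2(1 − Φ(0.5658)) ≈ 0.5715.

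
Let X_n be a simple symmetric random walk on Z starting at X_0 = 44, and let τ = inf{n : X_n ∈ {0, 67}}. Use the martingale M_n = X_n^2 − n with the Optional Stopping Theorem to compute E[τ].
E[τ] = 1012

M_n = X_n^2 − n is a martingale (since E[X_{n+1}^2 | F_n] = X_n^2 + 1). By OST (τ has finite mean in a bounded region), E[M_τ] = E[M_0] = X_0^2 − 0 = 44^2 = 1936. Also E[M_τ] = E[X_τ^2] − E[τ]. The walk exits at 0 or 67, with P(hit 67 first) = 44/67, so E[X_τ^2] = 67^2 · 44/67 + 0 = 2948. Thus E[τ] = E[X_τ^2] − E[M_τ] = 2948 − 1936 = 1012 = 44(67 − 44) = 1012.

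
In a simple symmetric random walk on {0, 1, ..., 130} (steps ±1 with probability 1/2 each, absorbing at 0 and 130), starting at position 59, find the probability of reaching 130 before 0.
P(hit 130 before 0) = 59/130

Let u_k = P(hit 130 before 0 | start at k). Then u_0 = 0, u_130 = 1, and u_k = u_{k-1}/2 + u_{k+1}/2 for 1 ≤ k ≤ 129. This harmonic recurrence is solved by u_k = k/130, giving u_59 = 59/130.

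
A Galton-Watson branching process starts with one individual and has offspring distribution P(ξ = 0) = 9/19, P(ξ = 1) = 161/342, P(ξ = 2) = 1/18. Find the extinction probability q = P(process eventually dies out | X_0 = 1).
q = 1

Mean offspring μ = 0·9/19 + 1·161/342 + 2·1/18 = 199/342 ≤ 1. For μ ≤ 1 with offspring not concentrated at 1, the Galton-Watson process goes extinct almost surely, so q = 1.
(Algebraic check: The pgf is f(s) = 9/19 + 161/342·s + 1/18·s². The extinction probability q is the smallest fixed point of f in [0, 1]. Setting s = f(s):
  1/18·s² + (161/342 − 1)·s + 9/19 = 0
  1/18·s² − (9/19 + 1/18)·s + 9/19 = 0
which factors as (s − 1)·(1/18·s − 9/19) = 0, giving roots s = 1 and s = (9/19)/(1/18) = 162/19. Since 162/19 ≥ 1, the smallest root in [0, 1] is s = 1.)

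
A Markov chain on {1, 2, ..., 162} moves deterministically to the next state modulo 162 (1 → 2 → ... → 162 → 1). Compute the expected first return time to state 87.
E[T_87 | X_0 = 87] = 162

The chain cycles deterministically, so starting at state 87 it returns in exactly 162 steps. Equivalently, the stationary distribution is uniform π_j = 1/162 for every state j, so by Kac's formula E[T_87] = 1/π_87 = 162.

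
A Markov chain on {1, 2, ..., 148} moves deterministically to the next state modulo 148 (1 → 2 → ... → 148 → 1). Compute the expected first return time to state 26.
E[T_26 | X_0 = 26] = 148

The chain cycles deterministically, so starting at state 26 it returns in exactly 148 steps. Equivalently, the stationary distribution is uniform π_j = 1/148 for every state j, so by Kac's formula E[T_26] = 1/π_26 = 148.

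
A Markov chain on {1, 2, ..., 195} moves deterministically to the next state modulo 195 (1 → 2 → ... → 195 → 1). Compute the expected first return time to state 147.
E[T_147 | X_0 = 147] = 195

The chain cycles deterministically, so starting at state 147 it returns in exactly 195 steps. Equivalently, the stationary distribution is uniform π_j = 1/195 for every state j, so by Kac's formula E[T_147] = 1/π_147 = 195.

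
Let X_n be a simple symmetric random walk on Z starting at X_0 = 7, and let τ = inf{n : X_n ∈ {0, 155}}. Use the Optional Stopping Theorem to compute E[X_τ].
E[X_τ] = 7

X_n is a martingale and τ is a bounded-mean stopping time (indeed τ is finite a.s. with bounded expectation since the walk is in a bounded region). By the OST, E[X_τ] = E[X_0] = 7. Equivalently: E[X_τ] = 155 · P(hit 155 first) + 0 · P(hit 0 first) = 155 · (7/155) = 7.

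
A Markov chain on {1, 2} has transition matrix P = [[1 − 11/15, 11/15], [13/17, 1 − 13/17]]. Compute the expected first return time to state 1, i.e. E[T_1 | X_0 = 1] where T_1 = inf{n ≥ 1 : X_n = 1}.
E[T_1 | X_0 = 1] = 1/π_1 = 382/195

For an irreducible recurrent Markov chain with stationary distribution π, E[T_i | X_0 = i] = 1/π_i (Kac's formula). Here π_1 = (13/17)/(11/15 + 13/17) = (13/17)/(382/255) = 195/382, so E[T_1 | X_0 = 1] = 1/π_1 = (11/15 + 13/17)/(13/17) = (382/255)/(13/17) = 382/195.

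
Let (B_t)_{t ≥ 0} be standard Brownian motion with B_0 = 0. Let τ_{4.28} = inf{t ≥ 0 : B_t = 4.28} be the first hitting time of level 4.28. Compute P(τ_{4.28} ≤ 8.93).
P(τ_{4.28} ≤ 8.93) = 2(1 − Φ(4.28/√8.93)) = 2(1 − Φ(1.4322)) ≈ 0.1521

By the reflection principle for standard BM, P(τ_b ≤ t) = 2 · P(B_t ≥ b). Since B_t ~ N(0, t), P(B_t ≥ 4.28) = 1 − Φ(4.28/√t) = 1 − Φ(4.28/√8.93) = 1 − Φ(1.4322) ≈ 0.07604. Doubling: P(τ_{4.28} ≤ 8.93) ≈ 2 · 0.07604 = 0.15208 ≈ 0.1521.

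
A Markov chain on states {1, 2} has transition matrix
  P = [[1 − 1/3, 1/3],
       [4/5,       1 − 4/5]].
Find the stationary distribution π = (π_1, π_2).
π_1 = 12/17, π_2 = 5/17

Solve πP = π with π_1 + π_2 = 1. From πP = π: π_1 · (1 − 1/3) + π_2 · 4/5 = π_1 ⇒ π_2 · 4/5 = π_1 · 1/3 ⇒ π_2/π_1 = (1/3)/(4/5) = 5/12. Together with π_1 + π_2 = 1:
  π_1 = (4/5)/(1/3 + 4/5) = (4/5)/(17/15) = 12/17,
  π_2 = (1/3)/(1/3 + 4/5) = (1/3)/(17/15) = 5/17.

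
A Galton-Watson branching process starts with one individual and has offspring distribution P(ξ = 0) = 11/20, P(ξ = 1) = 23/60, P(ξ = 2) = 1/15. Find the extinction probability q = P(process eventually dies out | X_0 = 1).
q = 1

Mean offspring μ = 0·11/20 + 1·23/60 + 2·1/15 = 31/60 ≤ 1. For μ ≤ 1 with offspring not concentrated at 1, the Galton-Watson process goes extinct almost surely, so q = 1.
(Algebraic check: The pgf is f(s) = 11/20 + 23/60·s + 1/15·s². The extinction probability q is the smallest fixed point of f in [0, 1]. Setting s = f(s):
  1/15·s² + (23/60 − 1)·s + 11/20 = 0
  1/15·s² − (11/20 + 1/15)·s + 11/20 = 0
which factors as (s − 1)·(1/15·s − 11/20) = 0, giving roots s = 1 and s = (11/20)/(1/15) = 33/4. Since 33/4 ≥ 1, the smallest root in [0, 1] is s = 1.)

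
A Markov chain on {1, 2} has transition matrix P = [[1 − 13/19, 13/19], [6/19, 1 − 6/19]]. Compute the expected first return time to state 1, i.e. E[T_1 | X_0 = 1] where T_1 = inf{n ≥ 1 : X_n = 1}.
E[T_1 | X_0 = 1] = 1/π_1 = 19/6

For an irreducible recurrent Markov chain with stationary distribution π, E[T_i | X_0 = i] = 1/π_i (Kac's formula). Here π_1 = (6/19)/(13/19 + 6/19) = (6/19)/(1) = 6/19, so E[T_1 | X_0 = 1] = 1/π_1 = (13/19 + 6/19)/(6/19) = (1)/(6/19) = 19/6.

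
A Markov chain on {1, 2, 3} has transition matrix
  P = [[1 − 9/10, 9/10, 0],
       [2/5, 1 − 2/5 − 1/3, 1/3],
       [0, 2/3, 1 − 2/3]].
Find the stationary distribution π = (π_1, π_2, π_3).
π = (8/35, 18/35, 9/35)

This is a birth-death chain on three states, which satisfies detailed balance: π_1 · P_{12} = π_2 · P_{21} and π_2 · P_{23} = π_3 · P_{32}.
From π_1 · 9/10 = π_2 · 2/5: π_2/π_1 = (9/10)/(2/5) = 9/4.
From π_2 · 1/3 = π_3 · 2/3: π_3/π_2 = (1/3)/(2/3) = 1/2.
Take π_1 proportional to 1; then unnormalized π = (1, 9/4, 9/8). Normalize by dividing by the sum 35/8:
  π = (8/35, 18/35, 9/35).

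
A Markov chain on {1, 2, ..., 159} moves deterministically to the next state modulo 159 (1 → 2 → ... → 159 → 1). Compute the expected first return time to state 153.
E[T_153 | X_0 = 153] = 159

The chain cycles deterministically, so starting at state 153 it returns in exactly 159 steps. Equivalently, the stationary distribution is uniform π_j = 1/159 for every state j, so by Kac's formula E[T_153] = 1/π_153 = 159.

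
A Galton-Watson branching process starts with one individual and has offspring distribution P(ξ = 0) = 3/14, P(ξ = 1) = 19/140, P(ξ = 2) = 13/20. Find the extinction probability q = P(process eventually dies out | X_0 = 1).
q = 30/91

The pgf is f(s) = 3/14 + 19/140·s + 13/20·s². The extinction probability q is the smallest fixed point of f in [0, 1]. Setting s = f(s):
  13/20·s² + (19/140 − 1)·s + 3/14 = 0
  13/20·s² − (3/14 + 13/20)·s + 3/14 = 0
which factors as (s − 1)·(13/20·s − 3/14) = 0, giving roots s = 1 and s = (3/14)/(13/20) = 30/91.
Mean offspring μ = 19/140 + 2·13/20 = 201/140 > 1 (supercritical), so q < 1. The extinction probability is the smaller root: q = (3/14)/(13/20) = 30/91.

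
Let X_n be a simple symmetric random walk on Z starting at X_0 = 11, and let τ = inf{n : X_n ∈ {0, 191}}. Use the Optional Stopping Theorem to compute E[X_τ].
E[X_τ] = 11

X_n is a martingale and τ is a bounded-mean stopping time (indeed τ is finite a.s. with bounded expectation since the walk is in a bounded region). By the OST, E[X_τ] = E[X_0] = 11. Equivalently: E[X_τ] = 191 · P(hit 191 first) + 0 · P(hit 0 first) = 191 · (11/191) = 11.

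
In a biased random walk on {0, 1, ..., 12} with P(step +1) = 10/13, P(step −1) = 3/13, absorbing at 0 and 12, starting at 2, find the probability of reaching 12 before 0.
P(hit 12 before 0) = (1 − (3/10)^2) / (1 − (3/10)^12) = 10000000000/10989005149

Let u_k denote P(reach 12 before 0 | start at k). Boundary: u_0 = 0, u_12 = 1. Recurrence: u_k = 10/13·u_{k+1} + 3/13·u_{k-1} for 1 ≤ k ≤ 11. Try u_k = A + B·r^k with r = q/p = (3/13)/(10/13) = 3/10. Substitution satisfies the recurrence; boundary conditions give:
  u_k = (1 − r^k) / (1 − r^N) = (1 − (3/10)^2) / (1 − (3/10)^12) = 10000000000/10989005149.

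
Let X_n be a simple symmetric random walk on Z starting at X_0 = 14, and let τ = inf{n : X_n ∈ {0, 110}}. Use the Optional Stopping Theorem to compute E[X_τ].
E[X_τ] = 14

X_n is a martingale and τ is a bounded-mean stopping time (indeed τ is finite a.s. with bounded expectation since the walk is in a bounded region). By the OST, E[X_τ] = E[X_0] = 14. Equivalently: E[X_τ] = 110 · P(hit 110 first) + 0 · P(hit 0 first) = 110 · (14/110) = 14.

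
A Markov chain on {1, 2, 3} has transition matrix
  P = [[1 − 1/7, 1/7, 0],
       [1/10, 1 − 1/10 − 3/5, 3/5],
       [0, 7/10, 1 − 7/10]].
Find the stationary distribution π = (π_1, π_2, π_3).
π = (49/179, 70/179, 60/179)

This is a birth-death chain on three states, which satisfies detailed balance: π_1 · P_{12} = π_2 · P_{21} and π_2 · P_{23} = π_3 · P_{32}.
From π_1 · 1/7 = π_2 · 1/10: π_2/π_1 = (1/7)/(1/10) = 10/7.
From π_2 · 3/5 = π_3 · 7/10: π_3/π_2 = (3/5)/(7/10) = 6/7.
Take π_1 proportional to 1; then unnormalized π = (1, 10/7, 60/49). Normalize by dividing by the sum 179/49:
  π = (49/179, 70/179, 60/179).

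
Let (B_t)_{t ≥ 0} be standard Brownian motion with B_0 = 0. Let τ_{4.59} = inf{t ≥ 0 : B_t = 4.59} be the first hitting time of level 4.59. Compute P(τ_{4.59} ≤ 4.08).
P(τ_{4.59} ≤ 4.08) = 2(1 − Φ(4.59/√4.08)) = 2(1 − Φ(2.2724)) ≈ 0.0231

By the reflection principle for standard BM, P(τ_b ≤ t) = 2 · P(B_t ≥ b). Since B_t ~ N(0, t), P(B_t ≥ 4.59) = 1 − Φ(4.59/√t) = 1 − Φ(4.59/√4.08) = 1 − Φ(2.2724) ≈ 0.01153. Doubling: P(τ_{4.59} ≤ 4.08) ≈ 2 · 0.01153 = 0.02306 ≈ 0.0231.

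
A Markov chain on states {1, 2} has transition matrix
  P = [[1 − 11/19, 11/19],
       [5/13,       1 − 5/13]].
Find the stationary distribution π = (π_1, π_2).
π_1 = 95/238, π_2 = 143/238

Solve πP = π with π_1 + π_2 = 1. From πP = π: π_1 · (1 − 11/19) + π_2 · 5/13 = π_1 ⇒ π_2 · 5/13 = π_1 · 11/19 ⇒ π_2/π_1 = (11/19)/(5/13) = 143/95. Together with π_1 + π_2 = 1:
  π_1 = (5/13)/(11/19 + 5/13) = (5/13)/(238/247) = 95/238,
  π_2 = (11/19)/(11/19 + 5/13) = (11/19)/(238/247) = 143/238.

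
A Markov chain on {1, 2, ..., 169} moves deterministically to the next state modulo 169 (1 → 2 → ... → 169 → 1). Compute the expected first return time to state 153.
E[T_153 | X_0 = 153] = 169

The chain cycles deterministically, so starting at state 153 it returns in exactly 169 steps. Equivalently, the stationary distribution is uniform π_j = 1/169 for every state j, so by Kac's formula E[T_153] = 1/π_153 = 169.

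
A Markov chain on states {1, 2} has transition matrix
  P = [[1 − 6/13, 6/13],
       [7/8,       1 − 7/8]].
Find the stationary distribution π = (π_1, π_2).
π_1 = 91/139, π_2 = 48/139

Solve πP = π with π_1 + π_2 = 1. From πP = π: π_1 · (1 − 6/13) + π_2 · 7/8 = π_1 ⇒ π_2 · 7/8 = π_1 · 6/13 ⇒ π_2/π_1 = (6/13)/(7/8) = 48/91. Together with π_1 + π_2 = 1:
  π_1 = (7/8)/(6/13 + 7/8) = (7/8)/(139/104) = 91/139,
  π_2 = (6/13)/(6/13 + 7/8) = (6/13)/(139/104) = 48/139.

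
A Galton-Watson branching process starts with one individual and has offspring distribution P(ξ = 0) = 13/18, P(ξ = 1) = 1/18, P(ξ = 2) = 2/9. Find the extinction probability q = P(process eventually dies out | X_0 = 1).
q = 1

Mean offspring μ = 0·13/18 + 1·1/18 + 2·2/9 = 1/2 ≤ 1. For μ ≤ 1 with offspring not concentrated at 1, the Galton-Watson process goes extinct almost surely, so q = 1.
(Algebraic check: The pgf is f(s) = 13/18 + 1/18·s + 2/9·s². The extinction probability q is the smallest fixed point of f in [0, 1]. Setting s = f(s):
  2/9·s² + (1/18 − 1)·s + 13/18 = 0
  2/9·s² − (13/18 + 2/9)·s + 13/18 = 0
which factors as (s − 1)·(2/9·s − 13/18) = 0, giving roots s = 1 and s = (13/18)/(2/9) = 13/4. Since 13/4 ≥ 1, the smallest root in [0, 1] is s = 1.)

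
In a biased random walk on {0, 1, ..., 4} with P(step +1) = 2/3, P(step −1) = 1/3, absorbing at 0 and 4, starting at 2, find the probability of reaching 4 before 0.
P(hit 4 before 0) = (1 − (1/2)^2) / (1 − (1/2)^4) = 4/5

Let u_k denote P(reach 4 before 0 | start at k). Boundary: u_0 = 0, u_4 = 1. Recurrence: u_k = 2/3·u_{k+1} + 1/3·u_{k-1} for 1 ≤ k ≤ 3. Try u_k = A + B·r^k with r = q/p = (1/3)/(2/3) = 1/2. Substitution satisfies the recurrence; boundary conditions give:
  u_k = (1 − r^k) / (1 − r^N) = (1 − (1/2)^2) / (1 − (1/2)^4) = 4/5.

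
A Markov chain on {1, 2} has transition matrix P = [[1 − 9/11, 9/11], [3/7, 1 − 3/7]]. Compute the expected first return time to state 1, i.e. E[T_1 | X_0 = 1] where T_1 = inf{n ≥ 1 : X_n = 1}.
E[T_1 | X_0 = 1] = 1/π_1 = 32/11

For an irreducible recurrent Markov chain with stationary distribution π, E[T_i | X_0 = i] = 1/π_i (Kac's formula). Here π_1 = (3/7)/(9/11 + 3/7) = (3/7)/(96/77) = 11/32, so E[T_1 | X_0 = 1] = 1/π_1 = (9/11 + 3/7)/(3/7) = (96/77)/(3/7) = 32/11.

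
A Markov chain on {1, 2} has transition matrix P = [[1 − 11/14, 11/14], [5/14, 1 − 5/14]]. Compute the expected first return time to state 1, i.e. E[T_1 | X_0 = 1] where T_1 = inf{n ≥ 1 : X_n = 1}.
E[T_1 | X_0 = 1] = 1/π_1 = 16/5

For an irreducible recurrent Markov chain with stationary distribution π, E[T_i | X_0 = i] = 1/π_i (Kac's formula). Here π_1 = (5/14)/(11/14 + 5/14) = (5/14)/(8/7) = 5/16, so E[T_1 | X_0 = 1] = 1/π_1 = (11/14 + 5/14)/(5/14) = (8/7)/(5/14) = 16/5.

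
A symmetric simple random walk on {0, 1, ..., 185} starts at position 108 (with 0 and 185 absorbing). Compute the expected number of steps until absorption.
E[τ | X_0 = 108] = 8316

Let v_k = E[τ | X_0 = k]. Boundary: v_0 = v_185 = 0. Recurrence: v_k = 1 + (v_{k-1} + v_{k+1})/2 for 1 ≤ k ≤ 184. The particular solution to v_k − (v_{k-1} + v_{k+1})/2 = 1 is v_k = −k^2. Adding homogeneous solution A + B k and matching boundaries gives v_k = k (185 − k). Substituting k = 108: v_108 = 108 · 77 = 8316.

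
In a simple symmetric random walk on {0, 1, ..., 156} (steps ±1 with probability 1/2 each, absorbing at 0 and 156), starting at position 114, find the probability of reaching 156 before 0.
P(hit 156 before 0) = 114/156 = 19/26

Let u_k = P(hit 156 before 0 | start at k). Then u_0 = 0, u_156 = 1, and u_k = u_{k-1}/2 + u_{k+1}/2 for 1 ≤ k ≤ 155. This harmonic recurrence is solved by u_k = k/156, giving u_114 = 114/156 = 19/26.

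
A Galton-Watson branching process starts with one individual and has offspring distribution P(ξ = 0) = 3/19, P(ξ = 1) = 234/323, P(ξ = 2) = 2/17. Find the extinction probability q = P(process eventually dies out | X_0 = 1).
q = 1

Mean offspring μ = 0·3/19 + 1·234/323 + 2·2/17 = 310/323 ≤ 1. For μ ≤ 1 with offspring not concentrated at 1, the Galton-Watson process goes extinct almost surely, so q = 1.
(Algebraic check: The pgf is f(s) = 3/19 + 234/323·s + 2/17·s². The extinction probability q is the smallest fixed point of f in [0, 1]. Setting s = f(s):
  2/17·s² + (234/323 − 1)·s + 3/19 = 0
  2/17·s² − (3/19 + 2/17)·s + 3/19 = 0
which factors as (s − 1)·(2/17·s − 3/19) = 0, giving roots s = 1 and s = (3/19)/(2/17) = 51/38. Since 51/38 ≥ 1, the smallest root in [0, 1] is s = 1.)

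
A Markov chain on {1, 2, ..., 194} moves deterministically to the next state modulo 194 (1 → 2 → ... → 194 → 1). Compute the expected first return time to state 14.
E[T_14 | X_0 = 14] = 194

The chain cycles deterministically, so starting at state 14 it returns in exactly 194 steps. Equivalently, the stationary distribution is uniform π_j = 1/194 for every state j, so by Kac's formula E[T_14] = 1/π_14 = 194.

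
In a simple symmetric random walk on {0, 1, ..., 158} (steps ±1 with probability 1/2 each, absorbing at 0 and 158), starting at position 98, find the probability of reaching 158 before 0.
P(hit 158 before 0) = 98/158 = 49/79

Let u_k = P(hit 158 before 0 | start at k). Then u_0 = 0, u_158 = 1, and u_k = u_{k-1}/2 + u_{k+1}/2 for 1 ≤ k ≤ 157. This harmonic recurrence is solved by u_k = k/158, giving u_98 = 98/158 = 49/79.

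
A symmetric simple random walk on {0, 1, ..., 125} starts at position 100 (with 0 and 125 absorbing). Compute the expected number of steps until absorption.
E[τ | X_0 = 100] = 2500

Let v_k = E[τ | X_0 = k]. Boundary: v_0 = v_125 = 0. Recurrence: v_k = 1 + (v_{k-1} + v_{k+1})/2 for 1 ≤ k ≤ 124. The particular solution to v_k − (v_{k-1} + v_{k+1})/2 = 1 is v_k = −k^2. Adding homogeneous solution A + B k and matching boundaries gives v_k = k (125 − k). Substituting k = 100: v_100 = 100 · 25 = 2500.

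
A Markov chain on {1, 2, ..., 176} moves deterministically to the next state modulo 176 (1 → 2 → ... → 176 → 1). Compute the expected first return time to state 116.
E[T_116 | X_0 = 116] = 176

The chain cycles deterministically, so starting at state 116 it returns in exactly 176 steps. Equivalently, the stationary distribution is uniform π_j = 1/176 for every state j, so by Kac's formula E[T_116] = 1/π_116 = 176.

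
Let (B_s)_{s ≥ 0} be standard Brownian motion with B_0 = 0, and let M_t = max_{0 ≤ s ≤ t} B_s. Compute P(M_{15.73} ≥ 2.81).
P(M_{15.73} ≥ 2.81) = 2·P(B_{15.73} ≥ 2.81) = 2(1 − Φ(2.81/√15.73)) ≈ 0.4786

By the reflection principle for Brownian motion, P(M_t ≥ a) = 2 · P(B_t ≥ a) for a ≥ 0. Since B_t ~ N(0, t), P(B_t ≥ 2.81) = 1 − Φ(2.81/√t) = 1 − Φ(2.81/√15.73) = 1 − Φ(0.7085). So
  P(M_{15.73} ≥ 2.81) = 2(1 − Φ(0.7085)) ≈ 0.4786.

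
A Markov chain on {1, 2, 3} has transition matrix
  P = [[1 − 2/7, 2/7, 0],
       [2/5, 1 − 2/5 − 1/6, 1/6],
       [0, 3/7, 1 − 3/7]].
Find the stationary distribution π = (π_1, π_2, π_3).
π = (126/251, 90/251, 35/251)

This is a birth-death chain on three states, which satisfies detailed balance: π_1 · P_{12} = π_2 · P_{21} and π_2 · P_{23} = π_3 · P_{32}.
From π_1 · 2/7 = π_2 · 2/5: π_2/π_1 = (2/7)/(2/5) = 5/7.
From π_2 · 1/6 = π_3 · 3/7: π_3/π_2 = (1/6)/(3/7) = 7/18.
Take π_1 proportional to 1; then unnormalized π = (1, 5/7, 5/18). Normalize by dividing by the sum 251/126:
  π = (126/251, 90/251, 35/251).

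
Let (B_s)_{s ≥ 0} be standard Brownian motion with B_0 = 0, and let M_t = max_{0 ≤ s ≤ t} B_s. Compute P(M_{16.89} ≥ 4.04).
P(M_{16.89} ≥ 4.04) = 2·P(B_{16.89} ≥ 4.04) = 2(1 − Φ(4.04/√16.89)) ≈ 0.3256

By the reflection principle for Brownian motion, P(M_t ≥ a) = 2 · P(B_t ≥ a) for a ≥ 0. Since B_t ~ N(0, t), P(B_t ≥ 4.04) = 1 − Φ(4.04/√t) = 1 − Φ(4.04/√16.89) = 1 − Φ(0.9830). So
  P(M_{16.89} ≥ 4.04) = 2(1 − Φ(0.9830)) ≈ 0.3256.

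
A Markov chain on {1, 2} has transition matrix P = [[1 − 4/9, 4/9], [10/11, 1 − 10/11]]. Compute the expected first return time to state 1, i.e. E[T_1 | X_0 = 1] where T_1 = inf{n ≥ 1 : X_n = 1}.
E[T_1 | X_0 = 1] = 1/π_1 = 67/45

For an irreducible recurrent Markov chain with stationary distribution π, E[T_i | X_0 = i] = 1/π_i (Kac's formula). Here π_1 = (10/11)/(4/9 + 10/11) = (10/11)/(134/99) = 45/67, so E[T_1 | X_0 = 1] = 1/π_1 = (4/9 + 10/11)/(10/11) = (134/99)/(10/11) = 67/45.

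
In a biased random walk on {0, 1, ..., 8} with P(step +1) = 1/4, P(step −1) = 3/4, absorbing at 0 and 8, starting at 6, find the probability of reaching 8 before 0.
P(hit 8 before 0) = (1 − (3)^6) / (1 − (3)^8) = 91/820

Let u_k denote P(reach 8 before 0 | start at k). Boundary: u_0 = 0, u_8 = 1. Recurrence: u_k = 1/4·u_{k+1} + 3/4·u_{k-1} for 1 ≤ k ≤ 7. Try u_k = A + B·r^k with r = q/p = (3/4)/(1/4) = 3. Substitution satisfies the recurrence; boundary conditions give:
  u_k = (1 − r^k) / (1 − r^N) = (1 − (3)^6) / (1 − (3)^8) = 91/820.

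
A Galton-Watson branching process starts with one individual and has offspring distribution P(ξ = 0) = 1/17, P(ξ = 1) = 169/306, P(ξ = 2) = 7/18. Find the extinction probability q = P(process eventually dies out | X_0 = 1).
q = 18/119

The pgf is f(s) = 1/17 + 169/306·s + 7/18·s². The extinction probability q is the smallest fixed point of f in [0, 1]. Setting s = f(s):
  7/18·s² + (169/306 − 1)·s + 1/17 = 0
  7/18·s² − (1/17 + 7/18)·s + 1/17 = 0
which factors as (s − 1)·(7/18·s − 1/17) = 0, giving roots s = 1 and s = (1/17)/(7/18) = 18/119.
Mean offspring μ = 169/306 + 2·7/18 = 407/306 > 1 (supercritical), so q < 1. The extinction probability is the smaller root: q = (1/17)/(7/18) = 18/119.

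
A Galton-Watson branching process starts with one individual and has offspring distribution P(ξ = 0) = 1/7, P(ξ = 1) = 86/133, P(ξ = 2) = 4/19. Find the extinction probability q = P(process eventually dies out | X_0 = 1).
q = 19/28

The pgf is f(s) = 1/7 + 86/133·s + 4/19·s². The extinction probability q is the smallest fixed point of f in [0, 1]. Setting s = f(s):
  4/19·s² + (86/133 − 1)·s + 1/7 = 0
  4/19·s² − (1/7 + 4/19)·s + 1/7 = 0
which factors as (s − 1)·(4/19·s − 1/7) = 0, giving roots s = 1 and s = (1/7)/(4/19) = 19/28.
Mean offspring μ = 86/133 + 2·4/19 = 142/133 > 1 (supercritical), so q < 1. The extinction probability is the smaller root: q = (1/7)/(4/19) = 19/28.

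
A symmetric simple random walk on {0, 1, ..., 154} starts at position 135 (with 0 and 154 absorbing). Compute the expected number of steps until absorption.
E[τ | X_0 = 135] = 2565

Let v_k = E[τ | X_0 = k]. Boundary: v_0 = v_154 = 0. Recurrence: v_k = 1 + (v_{k-1} + v_{k+1})/2 for 1 ≤ k ≤ 153. The particular solution to v_k − (v_{k-1} + v_{k+1})/2 = 1 is v_k = −k^2. Adding homogeneous solution A + B k and matching boundaries gives v_k = k (154 − k). Substituting k = 135: v_135 = 135 · 19 = 2565.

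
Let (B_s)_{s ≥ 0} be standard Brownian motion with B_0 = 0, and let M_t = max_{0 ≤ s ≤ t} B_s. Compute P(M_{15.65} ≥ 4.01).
P(M_{15.65} ≥ 4.01) = 2·P(B_{15.65} ≥ 4.01) = 2(1 − Φ(4.01/√15.65)) ≈ 0.3108

By the reflection principle for Brownian motion, P(M_t ≥ a) = 2 · P(B_t ≥ a) for a ≥ 0. Since B_t ~ N(0, t), P(B_t ≥ 4.01) = 1 − Φ(4.01/√t) = 1 − Φ(4.01/√15.65) = 1 − Φ(1.0136). So
  P(M_{15.65} ≥ 4.01) = 2(1 − Φ(1.0136)) ≈ 0.3108.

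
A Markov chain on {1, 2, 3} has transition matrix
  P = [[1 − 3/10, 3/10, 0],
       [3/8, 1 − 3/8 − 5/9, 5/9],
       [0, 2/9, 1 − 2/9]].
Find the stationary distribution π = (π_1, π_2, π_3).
π = (5/19, 4/19, 10/19)

This is a birth-death chain on three states, which satisfies detailed balance: π_1 · P_{12} = π_2 · P_{21} and π_2 · P_{23} = π_3 · P_{32}.
From π_1 · 3/10 = π_2 · 3/8: π_2/π_1 = (3/10)/(3/8) = 4/5.
From π_2 · 5/9 = π_3 · 2/9: π_3/π_2 = (5/9)/(2/9) = 5/2.
Take π_1 proportional to 1; then unnormalized π = (1, 4/5, 2). Normalize by dividing by the sum 19/5:
  π = (5/19, 4/19, 10/19).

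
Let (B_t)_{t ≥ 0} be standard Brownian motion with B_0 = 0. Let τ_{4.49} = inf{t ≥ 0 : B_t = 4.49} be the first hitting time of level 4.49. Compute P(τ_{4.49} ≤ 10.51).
P(τ_{4.49} ≤ 10.51) = 2(1 − Φ(4.49/√10.51)) = 2(1 − Φ(1.3850)) ≈ 0.1661

By the reflection principle for standard BM, P(τ_b ≤ t) = 2 · P(B_t ≥ b). Since B_t ~ N(0, t), P(B_t ≥ 4.49) = 1 − Φ(4.49/√t) = 1 − Φ(4.49/√10.51) = 1 − Φ(1.3850) ≈ 0.08303. Doubling: P(τ_{4.49} ≤ 10.51) ≈ 2 · 0.08303 = 0.16606 ≈ 0.1661.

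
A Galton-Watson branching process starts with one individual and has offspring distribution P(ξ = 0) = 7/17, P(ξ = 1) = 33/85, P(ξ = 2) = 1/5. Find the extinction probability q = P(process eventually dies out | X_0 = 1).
q = 1

Mean offspring μ = 0·7/17 + 1·33/85 + 2·1/5 = 67/85 ≤ 1. For μ ≤ 1 with offspring not concentrated at 1, the Galton-Watson process goes extinct almost surely, so q = 1.
(Algebraic check: The pgf is f(s) = 7/17 + 33/85·s + 1/5·s². The extinction probability q is the smallest fixed point of f in [0, 1]. Setting s = f(s):
  1/5·s² + (33/85 − 1)·s + 7/17 = 0
  1/5·s² − (7/17 + 1/5)·s + 7/17 = 0
which factors as (s − 1)·(1/5·s − 7/17) = 0, giving roots s = 1 and s = (7/17)/(1/5) = 35/17. Since 35/17 ≥ 1, the smallest root in [0, 1] is s = 1.)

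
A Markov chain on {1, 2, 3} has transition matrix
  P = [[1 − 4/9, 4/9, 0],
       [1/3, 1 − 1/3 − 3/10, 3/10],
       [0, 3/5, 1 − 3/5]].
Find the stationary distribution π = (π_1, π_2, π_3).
π = (1/3, 4/9, 2/9)

This is a birth-death chain on three states, which satisfies detailed balance: π_1 · P_{12} = π_2 · P_{21} and π_2 · P_{23} = π_3 · P_{32}.
From π_1 · 4/9 = π_2 · 1/3: π_2/π_1 = (4/9)/(1/3) = 4/3.
From π_2 · 3/10 = π_3 · 3/5: π_3/π_2 = (3/10)/(3/5) = 1/2.
Take π_1 proportional to 1; then unnormalized π = (1, 4/3, 2/3). Normalize by dividing by the sum 3:
  π = (1/3, 4/9, 2/9).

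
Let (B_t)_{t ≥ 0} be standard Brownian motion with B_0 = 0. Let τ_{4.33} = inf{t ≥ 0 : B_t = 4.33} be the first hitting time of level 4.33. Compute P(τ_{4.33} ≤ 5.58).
P(τ_{4.33} ≤ 5.58) = 2(1 − Φ(4.33/√5.58)) = 2(1 − Φ(1.8330)) ≈ 0.0668

By the reflection principle for standard BM, P(τ_b ≤ t) = 2 · P(B_t ≥ b). Since B_t ~ N(0, t), P(B_t ≥ 4.33) = 1 − Φ(4.33/√t) = 1 − Φ(4.33/√5.58) = 1 − Φ(1.8330) ≈ 0.03340. Doubling: P(τ_{4.33} ≤ 5.58) ≈ 2 · 0.03340 = 0.06680 ≈ 0.0668.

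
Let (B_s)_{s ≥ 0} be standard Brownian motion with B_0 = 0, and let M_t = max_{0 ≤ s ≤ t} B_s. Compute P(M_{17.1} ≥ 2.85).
P(M_{17.1} ≥ 2.85) = 2·P(B_{17.1} ≥ 2.85) = 2(1 − Φ(2.85/√17.1)) ≈ 0.4907

By the reflection principle for Brownian motion, P(M_t ≥ a) = 2 · P(B_t ≥ a) for a ≥ 0. Since B_t ~ N(0, t), P(B_t ≥ 2.85) = 1 − Φ(2.85/√t) = 1 − Φ(2.85/√17.1) = 1 − Φ(0.6892). So
  P(M_{17.1} ≥ 2.85) = 2(1 − Φ(0.6892)) ≈ 0.4907.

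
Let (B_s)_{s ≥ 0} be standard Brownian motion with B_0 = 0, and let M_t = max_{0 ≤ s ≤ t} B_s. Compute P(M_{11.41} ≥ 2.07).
P(M_{11.41} ≥ 2.07) = 2·P(B_{11.41} ≥ 2.07) = 2(1 − Φ(2.07/√11.41)) ≈ 0.5400

By the reflection principle for Brownian motion, P(M_t ≥ a) = 2 · P(B_t ≥ a) for a ≥ 0. Since B_t ~ N(0, t), P(B_t ≥ 2.07) = 1 − Φ(2.07/√t) = 1 − Φ(2.07/√11.41) = 1 − Φ(0.6128). So
  P(M_{11.41} ≥ 2.07) = 2(1 − Φ(0.6128)) ≈ 0.5400.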